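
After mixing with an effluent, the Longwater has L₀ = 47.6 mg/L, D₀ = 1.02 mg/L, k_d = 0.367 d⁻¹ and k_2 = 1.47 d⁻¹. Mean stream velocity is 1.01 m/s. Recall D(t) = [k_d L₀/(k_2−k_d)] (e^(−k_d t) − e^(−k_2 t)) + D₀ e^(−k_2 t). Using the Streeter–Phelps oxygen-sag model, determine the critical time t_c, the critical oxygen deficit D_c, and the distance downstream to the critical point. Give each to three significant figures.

t_c ≈ 1.20 d; D_c ≈ 7.66 mg/L; x_c ≈ 105 km

t_c = [1/(k_2−k_d)] ln[(k_2/k_d)(1 − D₀(k_2−k_d)/(k_d L₀))]
= [1/(1.47−0.367)] ln[(1.47/0.367)(1 − 1.02×1.103/(0.367×47.6))]
= (1/1.103) ln[4.005 × 0.9356] = 0.9066 × ln(3.747) = 0.9066 × 1.321 = 1.198 d.
L(t_c) = L₀ e^(−k_d t_c) = 47.6 × 0.6443 = 30.67 mg/L, and at the critical point k_2 D_c = k_d L, so D_c = (0.367/1.47) × 30.67 = 7.657 mg/L.
x_c = v t_c = 1.01 m/s × 1.198 d × 86400 s/d = 104500 m ≈ 105 km.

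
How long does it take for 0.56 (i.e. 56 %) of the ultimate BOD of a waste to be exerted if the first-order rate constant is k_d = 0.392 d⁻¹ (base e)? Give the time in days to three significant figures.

t ≈ 2.09 d

y/L₀ = 1 − e^(−k_d t) = 0.56 ⇒ e^(−k_d t) = 0.440
t = −ln(0.440) / 0.392 = 0.8210 / 0.392 = 2.094 d.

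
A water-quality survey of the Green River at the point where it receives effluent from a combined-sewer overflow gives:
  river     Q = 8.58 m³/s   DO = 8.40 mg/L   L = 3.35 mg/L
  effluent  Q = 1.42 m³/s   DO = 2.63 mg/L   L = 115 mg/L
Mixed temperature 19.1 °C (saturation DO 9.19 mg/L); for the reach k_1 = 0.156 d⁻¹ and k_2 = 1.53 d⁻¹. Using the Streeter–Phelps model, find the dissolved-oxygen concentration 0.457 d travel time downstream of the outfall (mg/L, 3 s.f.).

DO ≈ 7.44 mg/L

Mixed DO = (8.58×8.40 + 1.42×2.63)/(8.58+1.42) = 75.81/10.00 = 7.581 mg/L.
Mixed L₀ = (8.58×3.35 + 1.42×115)/(10.00) = 192.0/10.00 = 19.20 mg/L.
Initial deficit D₀ = C_s − DO₀ = 9.19 − 7.581 = 1.609 mg/L.
D(0.457) = [0.156×19.20/(1.53−0.156)](e^(−0.156×0.457) − e^(−1.53×0.457)) + 1.609 e^(−1.53×0.457)
= 2.180 × (0.9312 − 0.4970) + 1.609 × 0.4970 = 1.747 mg/L.
DO = 9.19 − 1.747 = 7.443 mg/L.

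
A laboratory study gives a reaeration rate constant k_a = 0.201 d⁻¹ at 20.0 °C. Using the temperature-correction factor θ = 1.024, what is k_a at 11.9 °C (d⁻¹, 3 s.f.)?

k_a(T₂) = k_a(T₁) · θ^(T₂−T₁) = 0.201 × 1.024^(11.9−20.0)
= 0.201 × 1.024^-8.10 = 0.201 × 0.8252 = 0.1659 d⁻¹.

k_a ≈ 0.166 d⁻¹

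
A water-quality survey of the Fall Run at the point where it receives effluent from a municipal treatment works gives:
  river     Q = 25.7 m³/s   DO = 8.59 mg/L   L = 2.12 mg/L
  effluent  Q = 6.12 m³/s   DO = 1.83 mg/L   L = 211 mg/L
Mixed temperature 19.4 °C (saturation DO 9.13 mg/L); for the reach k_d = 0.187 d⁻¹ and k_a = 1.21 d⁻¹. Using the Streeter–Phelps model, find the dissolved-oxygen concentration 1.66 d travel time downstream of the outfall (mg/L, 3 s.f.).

Mixed DO = (25.7×8.59 + 6.12×1.83)/(25.7+6.12) = 232.0/31.82 = 7.290 mg/L.
Mixed L₀ = (25.7×2.12 + 6.12×211)/(31.82) = 1346/31.82 = 42.29 mg/L.
Initial deficit D₀ = C_s − DO₀ = 9.13 − 7.290 = 1.840 mg/L.
D(1.66) = [0.187×42.29/(1.21−0.187)](e^(−0.187×1.66) − e^(−1.21×1.66)) + 1.840 e^(−1.21×1.66)
= 7.731 × (0.7331 − 0.1342) + 1.840 × 0.1342 = 4.878 mg/L.
DO = 9.13 − 4.878 = 4.252 mg/L.

DO ≈ 4.25 mg/L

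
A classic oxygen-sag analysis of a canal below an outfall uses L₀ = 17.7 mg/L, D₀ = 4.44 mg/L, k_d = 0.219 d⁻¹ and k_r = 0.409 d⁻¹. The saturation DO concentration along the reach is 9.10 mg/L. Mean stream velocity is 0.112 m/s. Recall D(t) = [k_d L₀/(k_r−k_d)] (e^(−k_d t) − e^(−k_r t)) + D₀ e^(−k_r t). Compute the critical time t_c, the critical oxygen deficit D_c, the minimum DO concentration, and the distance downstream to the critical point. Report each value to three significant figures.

t_c ≈ 2.00 d; D_c ≈ 6.12 mg/L; min DO ≈ 2.98 mg/L; x_c ≈ 19.3 km

With k_r/k_d = 1.868 and 1 − D₀(k_r−k_d)/(k_d L₀) = 0.7824,
t_c = ln(1.868 × 0.7824) / (0.409 − 0.219) = ln(1.461) / 0.1900 = 0.3792/0.1900 = 1.996 d.
L(t_c) = L₀ e^(−k_d t_c) = 17.7 × 0.6459 = 11.43 mg/L, and at the critical point k_r D_c = k_d L, so D_c = (0.219/0.409) × 11.43 = 6.122 mg/L.
Minimum DO = C_s − D_c = 9.10 − 6.122 = 2.978 mg/L.
x_c = v t_c = 0.112 m/s × 1.996 d × 86400 s/d = 19310 m ≈ 19.3 km.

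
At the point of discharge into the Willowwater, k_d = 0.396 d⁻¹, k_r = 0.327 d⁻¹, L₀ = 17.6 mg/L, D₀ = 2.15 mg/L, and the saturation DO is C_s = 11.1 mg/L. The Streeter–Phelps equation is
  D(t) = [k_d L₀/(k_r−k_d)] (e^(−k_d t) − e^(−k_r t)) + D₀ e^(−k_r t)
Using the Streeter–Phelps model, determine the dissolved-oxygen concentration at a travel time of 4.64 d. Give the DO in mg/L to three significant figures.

k_d L₀/(k_r−k_d) = 0.396×17.6/(0.327−0.396) = 6.970/-0.06900 = -101.0 mg/L.
e^(−k_d t) = e^(−0.396×4.640) = 0.1592; e^(−k_r t) = e^(−0.327×4.640) = 0.2193.
D = -101.0 × (0.1592 − 0.2193) + 2.15 × 0.2193 = 6.069 + 0.4715 = 6.540 mg/L.
DO = C_s − D = 11.1 − 6.540 = 4.560 mg/L.

DO ≈ 4.56 mg/L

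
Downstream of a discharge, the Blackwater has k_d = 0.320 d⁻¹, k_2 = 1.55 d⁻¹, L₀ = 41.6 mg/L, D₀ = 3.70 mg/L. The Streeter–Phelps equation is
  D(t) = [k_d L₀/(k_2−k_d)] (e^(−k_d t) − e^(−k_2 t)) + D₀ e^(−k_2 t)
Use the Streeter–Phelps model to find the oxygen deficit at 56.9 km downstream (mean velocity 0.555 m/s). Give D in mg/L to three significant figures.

D ≈ 6.27 mg/L

Travel time t = x/v = 56.9 km / (0.555 m/s) = 56900 m / 0.555 m/s = 102500 s = 1.187 d.
k_d L₀/(k_2−k_d) = 0.320×41.6/(1.55−0.320) = 13.31/1.230 = 10.82 mg/L.
e^(−k_d t) = e^(−0.320×1.187) = 0.6841; e^(−k_2 t) = e^(−1.55×1.187) = 0.1589.
D = 10.82 × (0.6841 − 0.1589) + 3.70 × 0.1589 = 5.683 + 0.5881 = 6.271 mg/L.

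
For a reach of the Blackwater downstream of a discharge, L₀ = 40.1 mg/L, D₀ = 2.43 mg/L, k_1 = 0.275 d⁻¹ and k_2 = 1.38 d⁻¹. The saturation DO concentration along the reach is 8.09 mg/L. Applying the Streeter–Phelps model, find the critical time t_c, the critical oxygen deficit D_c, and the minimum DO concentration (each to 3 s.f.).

t_c = [1/(k_2−k_1)] ln[(k_2/k_1)(1 − D₀(k_2−k_1)/(k_1 L₀))]
= [1/(1.38−0.275)] ln[(1.38/0.275)(1 − 2.43×1.105/(0.275×40.1))]
= (1/1.105) ln[5.018 × 0.7565] = 0.9050 × ln(3.796) = 0.9050 × 1.334 = 1.207 d.
D_c = (k_1/k_2) L₀ e^(−k_1 t_c) = (0.275/1.38) × 40.1 × e^(−0.275×1.207) = 0.1993 × 40.1 × 0.7175 = 5.733 mg/L.
Minimum DO = C_s − D_c = 8.09 − 5.733 = 2.357 mg/L.

t_c ≈ 1.21 d; D_c ≈ 5.73 mg/L; min DO ≈ 2.36 mg/L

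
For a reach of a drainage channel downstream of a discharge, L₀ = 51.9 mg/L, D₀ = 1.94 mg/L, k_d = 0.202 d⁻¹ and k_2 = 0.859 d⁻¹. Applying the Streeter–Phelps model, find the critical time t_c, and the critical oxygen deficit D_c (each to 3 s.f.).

t_c ≈ 2.01 d; D_c ≈ 8.14 mg/L

With k_2/k_d = 4.252 and 1 − D₀(k_2−k_d)/(k_d L₀) = 0.8784,
t_c = ln(4.252 × 0.8784) / (0.859 − 0.202) = ln(3.735) / 0.6570 = 1.318/0.6570 = 2.006 d.
D_c = (k_d/k_2) L₀ e^(−k_d t_c) = (0.202/0.859) × 51.9 × e^(−0.202×2.006) = 0.2352 × 51.9 × 0.6668 = 8.139 mg/L.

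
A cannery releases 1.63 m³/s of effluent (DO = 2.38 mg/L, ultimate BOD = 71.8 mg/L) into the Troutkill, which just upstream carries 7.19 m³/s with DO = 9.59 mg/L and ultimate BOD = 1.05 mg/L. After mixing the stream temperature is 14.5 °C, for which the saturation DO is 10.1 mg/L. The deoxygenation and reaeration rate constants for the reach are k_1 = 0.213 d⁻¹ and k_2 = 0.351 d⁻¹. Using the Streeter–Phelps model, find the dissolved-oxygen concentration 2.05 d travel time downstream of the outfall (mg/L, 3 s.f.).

DO ≈ 5.73 mg/L

Mixed DO = (7.19×9.59 + 1.63×2.38)/(7.19+1.63) = 72.83/8.820 = 8.258 mg/L.
Mixed L₀ = (7.19×1.05 + 1.63×71.8)/(8.820) = 124.6/8.820 = 14.13 mg/L.
Initial deficit D₀ = C_s − DO₀ = 10.1 − 8.258 = 1.842 mg/L.
D(2.05) = [0.213×14.13/(0.351−0.213)](e^(−0.213×2.05) − e^(−0.351×2.05)) + 1.842 e^(−0.351×2.05)
= 21.80 × (0.6462 − 0.4870) + 1.842 × 0.4870 = 4.369 mg/L.
DO = 10.1 − 4.369 = 5.731 mg/L.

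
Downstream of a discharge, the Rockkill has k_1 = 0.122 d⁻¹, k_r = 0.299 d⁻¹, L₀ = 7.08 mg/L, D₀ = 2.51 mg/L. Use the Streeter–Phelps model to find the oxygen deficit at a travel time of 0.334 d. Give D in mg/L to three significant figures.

D ≈ 2.54 mg/L

k_1 L₀/(k_r−k_1) = 0.122×7.08/(0.299−0.122) = 0.8638/0.1770 = 4.880 mg/L.
e^(−k_1 t) = e^(−0.122×0.3340) = 0.9601; e^(−k_r t) = e^(−0.299×0.3340) = 0.9050.
D = 4.880 × (0.9601 − 0.9050) + 2.51 × 0.9050 = 0.2689 + 2.271 = 2.540 mg/L.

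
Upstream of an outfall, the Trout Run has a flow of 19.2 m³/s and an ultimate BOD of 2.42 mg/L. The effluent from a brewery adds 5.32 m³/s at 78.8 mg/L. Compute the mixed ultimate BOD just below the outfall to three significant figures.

19.0 mg/L

Flow-weighted mixing: C = (Q_r C_r + Q_w C_w)/(Q_r + Q_w)
= (19.2×2.42 + 5.32×78.8)/(19.2 + 5.32) = 465.7/24.52 = 18.99 mg/L.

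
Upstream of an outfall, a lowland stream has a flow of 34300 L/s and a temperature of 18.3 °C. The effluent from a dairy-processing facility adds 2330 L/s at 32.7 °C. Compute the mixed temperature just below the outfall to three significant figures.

19.2 °C

Flow-weighted mixing: C = (Q_r C_r + Q_w C_w)/(Q_r + Q_w)
= (34300×18.3 + 2330×32.7)/(34300 + 2330) = 703900/36630 = 19.22 °C.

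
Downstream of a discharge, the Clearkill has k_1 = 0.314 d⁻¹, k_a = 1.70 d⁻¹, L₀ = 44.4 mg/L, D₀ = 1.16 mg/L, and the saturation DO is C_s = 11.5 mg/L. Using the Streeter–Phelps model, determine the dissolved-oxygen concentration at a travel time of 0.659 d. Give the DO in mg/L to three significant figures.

DO ≈ 6.22 mg/L

k_1 L₀/(k_a−k_1) = 0.314×44.4/(1.70−0.314) = 13.94/1.386 = 10.06 mg/L.
e^(−k_1 t) = e^(−0.314×0.6590) = 0.8131; e^(−k_a t) = e^(−1.70×0.6590) = 0.3262.
D = 10.06 × (0.8131 − 0.3262) + 1.16 × 0.3262 = 4.898 + 0.3784 = 5.276 mg/L.
DO = C_s − D = 11.5 − 5.276 = 6.224 mg/L.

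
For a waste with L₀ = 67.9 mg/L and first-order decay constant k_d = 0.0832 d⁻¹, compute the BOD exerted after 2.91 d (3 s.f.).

y_t = L₀(1 − e^(−k_d t)) = 67.9 × (1 − e^(−0.0832×2.91))
= 67.9 × (1 − 0.7850) = 67.9 × 0.2150 = 14.60 mg/L.

y ≈ 14.6 mg/L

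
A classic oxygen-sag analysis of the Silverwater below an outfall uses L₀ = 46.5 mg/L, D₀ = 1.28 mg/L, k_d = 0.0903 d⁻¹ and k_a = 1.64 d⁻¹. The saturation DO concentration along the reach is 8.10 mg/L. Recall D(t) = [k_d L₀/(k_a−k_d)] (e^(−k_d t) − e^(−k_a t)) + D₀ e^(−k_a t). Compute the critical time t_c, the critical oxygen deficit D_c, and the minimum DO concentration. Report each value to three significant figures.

t_c ≈ 1.46 d; D_c ≈ 2.24 mg/L; min DO ≈ 5.86 mg/L

t_c = [1/(k_a−k_d)] ln[(k_a/k_d)(1 − D₀(k_a−k_d)/(k_d L₀))]
= [1/(1.64−0.0903)] ln[(1.64/0.0903)(1 − 1.28×1.550/(0.0903×46.5))]
= (1/1.550) ln[18.16 × 0.5276] = 0.6453 × ln(9.582) = 0.6453 × 2.260 = 1.458 d.
L(t_c) = L₀ e^(−k_d t_c) = 46.5 × 0.8766 = 40.76 mg/L, and at the critical point k_a D_c = k_d L, so D_c = (0.0903/1.64) × 40.76 = 2.244 mg/L.
Minimum DO = C_s − D_c = 8.10 − 2.244 = 5.856 mg/L.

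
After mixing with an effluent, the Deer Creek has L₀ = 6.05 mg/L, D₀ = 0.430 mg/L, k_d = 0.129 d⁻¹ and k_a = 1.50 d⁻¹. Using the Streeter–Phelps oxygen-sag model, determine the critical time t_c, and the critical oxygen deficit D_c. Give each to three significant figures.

t_c = [1/(k_a−k_d)] ln[(k_a/k_d)(1 − D₀(k_a−k_d)/(k_d L₀))]
= [1/(1.50−0.129)] ln[(1.50/0.129)(1 − 0.430×1.371/(0.129×6.05))]
= (1/1.371) ln[11.63 × 0.2446] = 0.7294 × ln(2.845) = 0.7294 × 1.045 = 0.7625 d.
L(t_c) = L₀ e^(−k_d t_c) = 6.05 × 0.9063 = 5.483 mg/L, and at the critical point k_a D_c = k_d L, so D_c = (0.129/1.50) × 5.483 = 0.4716 mg/L.

t_c ≈ 0.763 d; D_c ≈ 0.472 mg/L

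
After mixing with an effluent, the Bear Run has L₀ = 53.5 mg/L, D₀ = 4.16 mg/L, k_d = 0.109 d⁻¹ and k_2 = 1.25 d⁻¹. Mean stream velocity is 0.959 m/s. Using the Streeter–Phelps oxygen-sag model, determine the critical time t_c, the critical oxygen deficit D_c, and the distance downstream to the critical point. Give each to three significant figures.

t_c ≈ 0.664 d; D_c ≈ 4.34 mg/L; x_c ≈ 55.0 km

t_c = [1/(k_2−k_d)] ln[(k_2/k_d)(1 − D₀(k_2−k_d)/(k_d L₀))]
= [1/(1.25−0.109)] ln[(1.25/0.109)(1 − 4.16×1.141/(0.109×53.5))]
= (1/1.141) ln[11.47 × 0.1860] = 0.8764 × ln(2.134) = 0.8764 × 0.7578 = 0.6642 d.
L(t_c) = L₀ e^(−k_d t_c) = 53.5 × 0.9302 = 49.76 mg/L, and at the critical point k_2 D_c = k_d L, so D_c = (0.109/1.25) × 49.76 = 4.339 mg/L.
x_c = v t_c = 0.959 m/s × 0.6642 d × 86400 s/d = 55030 m ≈ 55.0 km.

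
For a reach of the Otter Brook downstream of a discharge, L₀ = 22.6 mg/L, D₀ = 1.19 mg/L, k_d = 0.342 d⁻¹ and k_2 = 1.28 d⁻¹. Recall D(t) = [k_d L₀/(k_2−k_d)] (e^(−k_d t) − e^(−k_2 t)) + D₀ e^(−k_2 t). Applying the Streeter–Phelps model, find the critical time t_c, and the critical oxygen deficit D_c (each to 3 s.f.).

t_c ≈ 1.24 d; D_c ≈ 3.95 mg/L

With k_2/k_d = 3.743 and 1 − D₀(k_2−k_d)/(k_d L₀) = 0.8556,
t_c = ln(3.743 × 0.8556) / (1.28 − 0.342) = ln(3.202) / 0.9380 = 1.164/0.9380 = 1.241 d.
D_c = (k_d/k_2) L₀ e^(−k_d t_c) = (0.342/1.28) × 22.6 × e^(−0.342×1.241) = 0.2672 × 22.6 × 0.6542 = 3.950 mg/L.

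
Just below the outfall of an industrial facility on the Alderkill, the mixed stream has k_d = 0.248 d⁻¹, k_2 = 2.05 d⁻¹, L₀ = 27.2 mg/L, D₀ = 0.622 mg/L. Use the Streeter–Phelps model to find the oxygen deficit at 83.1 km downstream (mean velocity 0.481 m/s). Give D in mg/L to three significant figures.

Travel time t = x/v = 83.1 km / (0.481 m/s) = 83100 m / 0.481 m/s = 172800 s = 2.000 d.
k_d L₀/(k_2−k_d) = 0.248×27.2/(2.05−0.248) = 6.746/1.802 = 3.743 mg/L.
e^(−k_d t) = e^(−0.248×2.000) = 0.6090; e^(−k_2 t) = e^(−2.05×2.000) = 0.01659.
D = 3.743 × (0.6090 − 0.01659) + 0.622 × 0.01659 = 2.218 + 0.01032 = 2.228 mg/L.

D ≈ 2.23 mg/L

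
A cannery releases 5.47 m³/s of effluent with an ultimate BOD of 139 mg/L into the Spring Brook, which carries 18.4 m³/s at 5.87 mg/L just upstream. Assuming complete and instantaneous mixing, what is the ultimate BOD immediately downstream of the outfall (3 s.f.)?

36.4 mg/L

Flow-weighted mixing: C = (Q_r C_r + Q_w C_w)/(Q_r + Q_w)
= (18.4×5.87 + 5.47×139)/(18.4 + 5.47) = 868.3/23.87 = 36.38 mg/L.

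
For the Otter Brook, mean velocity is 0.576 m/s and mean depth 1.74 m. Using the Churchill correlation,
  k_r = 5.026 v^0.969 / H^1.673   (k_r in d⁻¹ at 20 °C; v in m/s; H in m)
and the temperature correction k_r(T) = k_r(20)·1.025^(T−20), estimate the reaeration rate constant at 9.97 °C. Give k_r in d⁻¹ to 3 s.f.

k_r ≈ 0.910 d⁻¹

k_r(20) = 5.026 × 0.576^0.969 / 1.74^1.673 = 5.026 × 0.5859 / 2.526 = 1.166 d⁻¹.
k_r(9.97) = 1.166 × 1.025^(9.97−20) = 1.166 × 0.7806 = 0.9101 d⁻¹.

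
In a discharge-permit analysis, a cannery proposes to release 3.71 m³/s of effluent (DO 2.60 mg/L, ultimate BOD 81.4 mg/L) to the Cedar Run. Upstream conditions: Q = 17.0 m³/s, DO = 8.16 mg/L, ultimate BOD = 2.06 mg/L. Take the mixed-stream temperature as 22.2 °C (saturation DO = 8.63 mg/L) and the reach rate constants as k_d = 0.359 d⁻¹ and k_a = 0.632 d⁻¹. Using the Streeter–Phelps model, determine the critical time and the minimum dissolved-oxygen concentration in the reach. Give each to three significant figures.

Mixed DO = (17.0×8.16 + 3.71×2.60)/(17.0+3.71) = 148.4/20.71 = 7.164 mg/L.
Mixed L₀ = (17.0×2.06 + 3.71×81.4)/(20.71) = 337.0/20.71 = 16.27 mg/L.
Initial deficit D₀ = C_s − DO₀ = 8.63 − 7.164 = 1.466 mg/L.
t_c = (1/0.2730) ln[(0.632/0.359)(1 − 1.466×0.2730/(0.359×16.27))] = 3.663 × ln(1.640) = 1.812 d.
D_c = (0.359/0.632) × 16.27 × e^(−0.359×1.812) = 0.5680 × 16.27 × 0.5218 = 4.824 mg/L.
Minimum DO = 8.63 − 4.824 = 3.806 mg/L.

t_c ≈ 1.81 d; minimum DO ≈ 3.81 mg/L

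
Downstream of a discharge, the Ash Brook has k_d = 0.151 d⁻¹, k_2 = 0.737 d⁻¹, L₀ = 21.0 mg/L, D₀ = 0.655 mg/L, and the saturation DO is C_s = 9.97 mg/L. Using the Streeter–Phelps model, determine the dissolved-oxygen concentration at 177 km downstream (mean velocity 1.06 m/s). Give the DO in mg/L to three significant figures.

DO ≈ 7.07 mg/L

Travel time t = x/v = 177 km / (1.06 m/s) = 177000 m / 1.06 m/s = 167000 s = 1.933 d.
k_d L₀/(k_2−k_d) = 0.151×21.0/(0.737−0.151) = 3.171/0.5860 = 5.411 mg/L.
e^(−k_d t) = e^(−0.151×1.933) = 0.7469; e^(−k_2 t) = e^(−0.737×1.933) = 0.2407.
D = 5.411 × (0.7469 − 0.2407) + 0.655 × 0.2407 = 2.739 + 0.1576 = 2.897 mg/L.
DO = C_s − D = 9.97 − 2.897 = 7.073 mg/L.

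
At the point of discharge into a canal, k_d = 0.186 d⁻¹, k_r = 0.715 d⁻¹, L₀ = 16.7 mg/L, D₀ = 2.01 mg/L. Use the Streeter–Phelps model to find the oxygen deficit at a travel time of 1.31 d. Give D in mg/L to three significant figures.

k_d L₀/(k_r−k_d) = 0.186×16.7/(0.715−0.186) = 3.106/0.5290 = 5.872 mg/L.
e^(−k_d t) = e^(−0.186×1.310) = 0.7838; e^(−k_r t) = e^(−0.715×1.310) = 0.3919.
D = 5.872 × (0.7838 − 0.3919) + 2.01 × 0.3919 = 2.301 + 0.7878 = 3.088 mg/L.

D ≈ 3.09 mg/L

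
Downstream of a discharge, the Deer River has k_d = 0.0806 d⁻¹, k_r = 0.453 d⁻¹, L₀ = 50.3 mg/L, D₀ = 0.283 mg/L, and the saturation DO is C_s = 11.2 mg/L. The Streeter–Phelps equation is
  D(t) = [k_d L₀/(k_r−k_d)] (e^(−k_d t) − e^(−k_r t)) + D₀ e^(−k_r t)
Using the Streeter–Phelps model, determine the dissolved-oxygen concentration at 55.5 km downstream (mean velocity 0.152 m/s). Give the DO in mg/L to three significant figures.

DO ≈ 5.02 mg/L

Travel time t = x/v = 55.5 km / (0.152 m/s) = 55500 m / 0.152 m/s = 365100 s = 4.226 d.
k_d L₀/(k_r−k_d) = 0.0806×50.3/(0.453−0.0806) = 4.054/0.3724 = 10.89 mg/L.
e^(−k_d t) = e^(−0.0806×4.226) = 0.7113; e^(−k_r t) = e^(−0.453×4.226) = 0.1474.
D = 10.89 × (0.7113 − 0.1474) + 0.283 × 0.1474 = 6.139 + 0.04172 = 6.181 mg/L.
DO = C_s − D = 11.2 − 6.181 = 5.019 mg/L.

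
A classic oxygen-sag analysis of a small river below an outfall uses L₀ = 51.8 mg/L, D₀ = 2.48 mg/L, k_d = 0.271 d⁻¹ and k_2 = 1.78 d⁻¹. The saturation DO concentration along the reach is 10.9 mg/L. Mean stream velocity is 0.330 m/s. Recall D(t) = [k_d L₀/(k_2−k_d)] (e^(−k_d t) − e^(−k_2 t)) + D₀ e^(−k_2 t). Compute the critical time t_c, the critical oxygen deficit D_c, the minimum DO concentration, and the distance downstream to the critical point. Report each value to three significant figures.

t_c = [1/(k_2−k_d)] ln[(k_2/k_d)(1 − D₀(k_2−k_d)/(k_d L₀))]
= [1/(1.78−0.271)] ln[(1.78/0.271)(1 − 2.48×1.509/(0.271×51.8))]
= (1/1.509) ln[6.568 × 0.7334] = 0.6627 × ln(4.817) = 0.6627 × 1.572 = 1.042 d.
D_c = (k_d/k_2) L₀ e^(−k_d t_c) = (0.271/1.78) × 51.8 × e^(−0.271×1.042) = 0.1522 × 51.8 × 0.7540 = 5.946 mg/L.
Minimum DO = C_s − D_c = 10.9 − 5.946 = 4.954 mg/L.
x_c = v t_c = 0.330 m/s × 1.042 d × 86400 s/d = 29710 m ≈ 29.7 km.

t_c ≈ 1.04 d; D_c ≈ 5.95 mg/L; min DO ≈ 4.95 mg/L; x_c ≈ 29.7 km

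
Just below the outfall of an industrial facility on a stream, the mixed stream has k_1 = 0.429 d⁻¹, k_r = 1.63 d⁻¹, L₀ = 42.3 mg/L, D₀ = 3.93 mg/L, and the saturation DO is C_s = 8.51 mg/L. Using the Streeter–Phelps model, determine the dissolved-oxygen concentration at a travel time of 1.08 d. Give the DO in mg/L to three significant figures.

k_1 L₀/(k_r−k_1) = 0.429×42.3/(1.63−0.429) = 18.15/1.201 = 15.11 mg/L.
e^(−k_1 t) = e^(−0.429×1.080) = 0.6292; e^(−k_r t) = e^(−1.63×1.080) = 0.1720.
D = 15.11 × (0.6292 − 0.1720) + 3.93 × 0.1720 = 6.908 + 0.6759 = 7.584 mg/L.
DO = C_s − D = 8.51 − 7.584 = 0.9258 mg/L.

DO ≈ 0.926 mg/L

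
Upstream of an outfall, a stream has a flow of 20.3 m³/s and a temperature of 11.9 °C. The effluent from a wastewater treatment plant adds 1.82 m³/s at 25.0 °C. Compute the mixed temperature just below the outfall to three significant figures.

Flow-weighted mixing: C = (Q_r C_r + Q_w C_w)/(Q_r + Q_w)
= (20.3×11.9 + 1.82×25.0)/(20.3 + 1.82) = 287.1/22.12 = 12.98 °C.

13.0 °C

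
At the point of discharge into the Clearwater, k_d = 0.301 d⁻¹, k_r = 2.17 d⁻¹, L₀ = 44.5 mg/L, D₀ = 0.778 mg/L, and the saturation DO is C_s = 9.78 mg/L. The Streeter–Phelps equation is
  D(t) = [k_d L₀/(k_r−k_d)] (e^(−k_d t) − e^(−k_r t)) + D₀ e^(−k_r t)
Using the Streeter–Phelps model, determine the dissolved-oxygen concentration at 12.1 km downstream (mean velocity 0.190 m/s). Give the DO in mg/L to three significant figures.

Travel time t = x/v = 12.1 km / (0.190 m/s) = 12100 m / 0.190 m/s = 63680 s = 0.7371 d.
k_d L₀/(k_r−k_d) = 0.301×44.5/(2.17−0.301) = 13.39/1.869 = 7.167 mg/L.
e^(−k_d t) = e^(−0.301×0.7371) = 0.8010; e^(−k_r t) = e^(−2.17×0.7371) = 0.2020.
D = 7.167 × (0.8010 − 0.2020) + 0.778 × 0.2020 = 4.293 + 0.1572 = 4.450 mg/L.
DO = C_s − D = 9.78 − 4.450 = 5.330 mg/L.

DO ≈ 5.33 mg/L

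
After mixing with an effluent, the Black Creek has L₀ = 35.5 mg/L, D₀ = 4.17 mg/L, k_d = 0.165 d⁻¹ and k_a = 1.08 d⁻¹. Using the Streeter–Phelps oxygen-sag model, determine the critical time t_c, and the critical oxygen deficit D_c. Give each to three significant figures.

t_c ≈ 0.902 d; D_c ≈ 4.67 mg/L

At the critical point dD/dt = 0, so k_d L₀ e^(−k_d t) = k_a D. Substituting D(t) from the Streeter–Phelps equation and solving for t gives
t_c = ln[(k_a/k_d)(1 − D₀(k_a−k_d)/(k_d L₀))] / (k_a−k_d).
Here k_a−k_d = 0.9150 d⁻¹ and 1 − D₀(k_a−k_d)/(k_d L₀) = 1 − 4.17×0.9150/(0.165×35.5) = 0.3486, so
t_c = ln(6.545 × 0.3486) / 0.9150 = 0.8250 / 0.9150 = 0.9016 d.
L(t_c) = L₀ e^(−k_d t_c) = 35.5 × 0.8618 = 30.59 mg/L, and at the critical point k_a D_c = k_d L, so D_c = (0.165/1.08) × 30.59 = 4.674 mg/L.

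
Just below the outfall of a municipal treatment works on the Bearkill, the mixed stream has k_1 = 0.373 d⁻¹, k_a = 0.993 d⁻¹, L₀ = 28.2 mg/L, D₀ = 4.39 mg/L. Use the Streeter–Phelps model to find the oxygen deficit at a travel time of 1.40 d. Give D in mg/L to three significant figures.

D ≈ 6.93 mg/L

k_1 L₀/(k_a−k_1) = 0.373×28.2/(0.993−0.373) = 10.52/0.6200 = 16.97 mg/L.
e^(−k_1 t) = e^(−0.373×1.400) = 0.5932; e^(−k_a t) = e^(−0.993×1.400) = 0.2490.
D = 16.97 × (0.5932 − 0.2490) + 4.39 × 0.2490 = 5.839 + 1.093 = 6.933 mg/L.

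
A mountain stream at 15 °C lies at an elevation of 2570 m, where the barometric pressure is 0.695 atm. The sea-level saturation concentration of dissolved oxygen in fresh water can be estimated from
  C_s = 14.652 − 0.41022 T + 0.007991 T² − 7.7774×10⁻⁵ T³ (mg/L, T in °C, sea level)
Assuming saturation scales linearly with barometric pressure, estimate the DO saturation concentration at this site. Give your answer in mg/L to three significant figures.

At sea level: C_s = 14.652 − 0.41022×15 + 0.007991×15² − 7.7774×10⁻⁵×15³ = 10.03 mg/L.
Pressure correction: C_s' = 10.03 × 0.695 = 6.974 mg/L.

C_s ≈ 6.97 mg/L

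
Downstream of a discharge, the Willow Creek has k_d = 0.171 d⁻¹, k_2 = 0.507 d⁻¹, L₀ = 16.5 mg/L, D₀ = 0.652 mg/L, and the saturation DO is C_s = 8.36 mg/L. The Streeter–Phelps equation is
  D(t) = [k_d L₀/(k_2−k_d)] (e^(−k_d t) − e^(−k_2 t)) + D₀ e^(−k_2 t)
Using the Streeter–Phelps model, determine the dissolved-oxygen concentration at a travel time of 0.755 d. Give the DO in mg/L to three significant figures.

DO ≈ 6.26 mg/L

k_d L₀/(k_2−k_d) = 0.171×16.5/(0.507−0.171) = 2.822/0.3360 = 8.397 mg/L.
e^(−k_d t) = e^(−0.171×0.7550) = 0.8789; e^(−k_2 t) = e^(−0.507×0.7550) = 0.6820.
D = 8.397 × (0.8789 − 0.6820) + 0.652 × 0.6820 = 1.654 + 0.4446 = 2.098 mg/L.
DO = C_s − D = 8.36 − 2.098 = 6.262 mg/L.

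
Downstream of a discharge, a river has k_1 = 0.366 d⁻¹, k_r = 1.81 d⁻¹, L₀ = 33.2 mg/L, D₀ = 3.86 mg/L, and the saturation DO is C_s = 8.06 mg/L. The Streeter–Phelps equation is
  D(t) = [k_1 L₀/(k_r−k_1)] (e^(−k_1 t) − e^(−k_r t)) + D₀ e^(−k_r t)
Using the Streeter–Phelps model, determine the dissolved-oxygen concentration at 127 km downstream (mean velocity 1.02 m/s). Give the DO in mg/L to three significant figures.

DO ≈ 3.43 mg/L

Travel time t = x/v = 127 km / (1.02 m/s) = 127000 m / 1.02 m/s = 124500 s = 1.441 d.
k_1 L₀/(k_r−k_1) = 0.366×33.2/(1.81−0.366) = 12.15/1.444 = 8.415 mg/L.
e^(−k_1 t) = e^(−0.366×1.441) = 0.5901; e^(−k_r t) = e^(−1.81×1.441) = 0.07365.
D = 8.415 × (0.5901 − 0.07365) + 3.86 × 0.07365 = 4.346 + 0.2843 = 4.630 mg/L.
DO = C_s − D = 8.06 − 4.630 = 3.430 mg/L.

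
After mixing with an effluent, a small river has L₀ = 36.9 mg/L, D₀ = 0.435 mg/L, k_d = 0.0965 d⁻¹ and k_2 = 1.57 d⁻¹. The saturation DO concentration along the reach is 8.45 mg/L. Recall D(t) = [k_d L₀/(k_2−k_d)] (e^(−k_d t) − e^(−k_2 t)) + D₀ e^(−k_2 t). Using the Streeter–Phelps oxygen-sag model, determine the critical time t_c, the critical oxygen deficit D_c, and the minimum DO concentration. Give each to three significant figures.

With k_2/k_d = 16.27 and 1 − D₀(k_2−k_d)/(k_d L₀) = 0.8200,
t_c = ln(16.27 × 0.8200) / (1.57 − 0.0965) = ln(13.34) / 1.474 = 2.591/1.474 = 1.758 d.
L(t_c) = L₀ e^(−k_d t_c) = 36.9 × 0.8439 = 31.14 mg/L, and at the critical point k_2 D_c = k_d L, so D_c = (0.0965/1.57) × 31.14 = 1.914 mg/L.
Minimum DO = C_s − D_c = 8.45 − 1.914 = 6.536 mg/L.

t_c ≈ 1.76 d; D_c ≈ 1.91 mg/L; min DO ≈ 6.54 mg/L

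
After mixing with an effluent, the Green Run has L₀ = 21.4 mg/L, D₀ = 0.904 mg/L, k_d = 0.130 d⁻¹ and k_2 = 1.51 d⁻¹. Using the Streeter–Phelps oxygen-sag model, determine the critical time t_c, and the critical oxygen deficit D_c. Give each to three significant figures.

At the critical point dD/dt = 0, so k_d L₀ e^(−k_d t) = k_2 D. Substituting D(t) from the Streeter–Phelps equation and solving for t gives
t_c = ln[(k_2/k_d)(1 − D₀(k_2−k_d)/(k_d L₀))] / (k_2−k_d).
Here k_2−k_d = 1.380 d⁻¹ and 1 − D₀(k_2−k_d)/(k_d L₀) = 1 − 0.904×1.380/(0.130×21.4) = 0.5516, so
t_c = ln(11.62 × 0.5516) / 1.380 = 1.857 / 1.380 = 1.346 d.
D_c = (k_d/k_2) L₀ e^(−k_d t_c) = (0.130/1.51) × 21.4 × e^(−0.130×1.346) = 0.08609 × 21.4 × 0.8395 = 1.547 mg/L.

t_c ≈ 1.35 d; D_c ≈ 1.55 mg/L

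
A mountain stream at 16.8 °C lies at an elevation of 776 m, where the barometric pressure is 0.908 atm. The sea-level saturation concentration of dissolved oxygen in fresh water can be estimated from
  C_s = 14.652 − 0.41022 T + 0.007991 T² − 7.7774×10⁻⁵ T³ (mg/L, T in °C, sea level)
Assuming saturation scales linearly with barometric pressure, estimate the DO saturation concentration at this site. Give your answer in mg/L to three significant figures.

At sea level: C_s = 14.652 − 0.41022×16.8 + 0.007991×16.8² − 7.7774×10⁻⁵×16.8³ = 9.647 mg/L.
Pressure correction: C_s' = 9.647 × 0.908 = 8.759 mg/L.

C_s ≈ 8.76 mg/L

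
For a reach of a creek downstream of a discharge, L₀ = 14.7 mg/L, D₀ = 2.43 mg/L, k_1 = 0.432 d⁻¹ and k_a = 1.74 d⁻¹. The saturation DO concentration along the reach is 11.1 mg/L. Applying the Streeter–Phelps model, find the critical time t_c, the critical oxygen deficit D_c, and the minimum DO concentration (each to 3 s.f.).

At the critical point dD/dt = 0, so k_1 L₀ e^(−k_1 t) = k_a D. Substituting D(t) from the Streeter–Phelps equation and solving for t gives
t_c = ln[(k_a/k_1)(1 − D₀(k_a−k_1)/(k_1 L₀))] / (k_a−k_1).
Here k_a−k_1 = 1.308 d⁻¹ and 1 − D₀(k_a−k_1)/(k_1 L₀) = 1 − 2.43×1.308/(0.432×14.7) = 0.4995, so
t_c = ln(4.028 × 0.4995) / 1.308 = 0.6990 / 1.308 = 0.5344 d.
D_c = (k_1/k_a) L₀ e^(−k_1 t_c) = (0.432/1.74) × 14.7 × e^(−0.432×0.5344) = 0.2483 × 14.7 × 0.7938 = 2.897 mg/L.
Minimum DO = C_s − D_c = 11.1 − 2.897 = 8.203 mg/L.

t_c ≈ 0.534 d; D_c ≈ 2.90 mg/L; min DO ≈ 8.20 mg/L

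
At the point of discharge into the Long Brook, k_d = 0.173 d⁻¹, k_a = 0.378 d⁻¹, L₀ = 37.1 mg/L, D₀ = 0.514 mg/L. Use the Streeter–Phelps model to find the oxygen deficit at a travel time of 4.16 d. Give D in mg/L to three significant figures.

D ≈ 8.85 mg/L

k_d L₀/(k_a−k_d) = 0.173×37.1/(0.378−0.173) = 6.418/0.2050 = 31.31 mg/L.
e^(−k_d t) = e^(−0.173×4.160) = 0.4869; e^(−k_a t) = e^(−0.378×4.160) = 0.2075.
D = 31.31 × (0.4869 − 0.2075) + 0.514 × 0.2075 = 8.747 + 0.1067 = 8.854 mg/L.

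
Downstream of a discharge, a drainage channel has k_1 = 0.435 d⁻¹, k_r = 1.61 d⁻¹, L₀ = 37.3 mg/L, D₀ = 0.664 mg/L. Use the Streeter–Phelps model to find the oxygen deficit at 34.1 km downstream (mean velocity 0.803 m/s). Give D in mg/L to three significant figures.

D ≈ 5.19 mg/L

Travel time t = x/v = 34.1 km / (0.803 m/s) = 34100 m / 0.803 m/s = 42470 s = 0.4915 d.
k_1 L₀/(k_r−k_1) = 0.435×37.3/(1.61−0.435) = 16.23/1.175 = 13.81 mg/L.
e^(−k_1 t) = e^(−0.435×0.4915) = 0.8075; e^(−k_r t) = e^(−1.61×0.4915) = 0.4532.
D = 13.81 × (0.8075 − 0.4532) + 0.664 × 0.4532 = 4.892 + 0.3010 = 5.193 mg/L.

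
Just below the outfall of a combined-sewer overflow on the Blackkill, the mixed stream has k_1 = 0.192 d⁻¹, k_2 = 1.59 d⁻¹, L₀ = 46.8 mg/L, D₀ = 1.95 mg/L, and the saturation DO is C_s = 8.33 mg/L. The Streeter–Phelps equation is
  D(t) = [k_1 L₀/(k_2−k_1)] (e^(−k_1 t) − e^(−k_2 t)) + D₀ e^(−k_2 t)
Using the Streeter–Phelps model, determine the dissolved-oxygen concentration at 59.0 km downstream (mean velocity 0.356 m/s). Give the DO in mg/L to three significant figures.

DO ≈ 4.09 mg/L

Travel time t = x/v = 59.0 km / (0.356 m/s) = 59000 m / 0.356 m/s = 165700 s = 1.918 d.
k_1 L₀/(k_2−k_1) = 0.192×46.8/(1.59−0.192) = 8.986/1.398 = 6.427 mg/L.
e^(−k_1 t) = e^(−0.192×1.918) = 0.6919; e^(−k_2 t) = e^(−1.59×1.918) = 0.04736.
D = 6.427 × (0.6919 − 0.04736) + 1.95 × 0.04736 = 4.143 + 0.09236 = 4.235 mg/L.
DO = C_s − D = 8.33 − 4.235 = 4.095 mg/L.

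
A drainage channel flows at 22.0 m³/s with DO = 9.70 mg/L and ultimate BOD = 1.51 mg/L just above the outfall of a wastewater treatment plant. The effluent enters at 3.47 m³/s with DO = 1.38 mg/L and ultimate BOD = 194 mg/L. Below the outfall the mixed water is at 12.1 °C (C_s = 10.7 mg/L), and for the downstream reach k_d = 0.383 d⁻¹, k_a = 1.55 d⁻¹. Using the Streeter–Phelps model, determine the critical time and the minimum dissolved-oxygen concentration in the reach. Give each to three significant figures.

Mixed DO = (22.0×9.70 + 3.47×1.38)/(22.0+3.47) = 218.2/25.47 = 8.566 mg/L.
Mixed L₀ = (22.0×1.51 + 3.47×194)/(25.47) = 706.4/25.47 = 27.73 mg/L.
Initial deficit D₀ = C_s − DO₀ = 10.7 − 8.566 = 2.134 mg/L.
t_c = (1/1.167) ln[(1.55/0.383)(1 − 2.134×1.167/(0.383×27.73))] = 0.8569 × ln(3.098) = 0.9691 d.
D_c = (0.383/1.55) × 27.73 × e^(−0.383×0.9691) = 0.2471 × 27.73 × 0.6899 = 4.728 mg/L.
Minimum DO = 10.7 − 4.728 = 5.972 mg/L.

t_c ≈ 0.969 d; minimum DO ≈ 5.97 mg/L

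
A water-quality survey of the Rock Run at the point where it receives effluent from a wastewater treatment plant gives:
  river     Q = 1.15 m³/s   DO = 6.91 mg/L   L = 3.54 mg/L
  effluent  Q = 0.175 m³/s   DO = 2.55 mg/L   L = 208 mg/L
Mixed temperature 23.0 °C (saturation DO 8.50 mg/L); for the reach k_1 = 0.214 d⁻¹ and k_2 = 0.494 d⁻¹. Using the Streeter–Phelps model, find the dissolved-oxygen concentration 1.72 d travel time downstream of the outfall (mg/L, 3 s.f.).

DO ≈ 1.40 mg/L

Mixed DO = (1.15×6.91 + 0.175×2.55)/(1.15+0.175) = 8.393/1.325 = 6.334 mg/L.
Mixed L₀ = (1.15×3.54 + 0.175×208)/(1.325) = 40.47/1.325 = 30.54 mg/L.
Initial deficit D₀ = C_s − DO₀ = 8.50 − 6.334 = 2.166 mg/L.
D(1.72) = [0.214×30.54/(0.494−0.214)](e^(−0.214×1.72) − e^(−0.494×1.72)) + 2.166 e^(−0.494×1.72)
= 23.34 × (0.6921 − 0.4276) + 2.166 × 0.4276 = 7.101 mg/L.
DO = 8.50 − 7.101 = 1.399 mg/L.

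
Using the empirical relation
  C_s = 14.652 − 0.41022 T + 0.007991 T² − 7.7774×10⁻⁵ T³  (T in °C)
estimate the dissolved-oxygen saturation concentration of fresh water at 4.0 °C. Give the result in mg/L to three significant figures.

C_s = 14.652 − 0.41022×4.0 + 0.007991×4.0² − 7.7774×10⁻⁵×4.0³ = 13.13 mg/L.

C_s ≈ 13.1 mg/L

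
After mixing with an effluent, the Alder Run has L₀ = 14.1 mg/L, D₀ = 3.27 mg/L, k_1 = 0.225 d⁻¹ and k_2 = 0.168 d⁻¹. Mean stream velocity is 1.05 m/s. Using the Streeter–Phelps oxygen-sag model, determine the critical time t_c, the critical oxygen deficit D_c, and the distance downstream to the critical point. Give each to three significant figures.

t_c ≈ 4.12 d; D_c ≈ 7.47 mg/L; x_c ≈ 374 km

With k_2/k_1 = 0.7467 and 1 − D₀(k_2−k_1)/(k_1 L₀) = 1.059,
t_c = ln(0.7467 × 1.059) / (0.168 − 0.225) = ln(0.7905) / -0.05700 = -0.2350/-0.05700 = 4.124 d.
D_c = (k_1/k_2) L₀ e^(−k_1 t_c) = (0.225/0.168) × 14.1 × e^(−0.225×4.124) = 1.339 × 14.1 × 0.3954 = 7.467 mg/L.
x_c = v t_c = 1.05 m/s × 4.124 d × 86400 s/d = 374100 m ≈ 374 km.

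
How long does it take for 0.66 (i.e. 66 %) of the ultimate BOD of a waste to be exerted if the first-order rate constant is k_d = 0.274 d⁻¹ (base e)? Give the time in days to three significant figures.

t ≈ 3.94 d

y/L₀ = 1 − e^(−k_d t) = 0.66 ⇒ e^(−k_d t) = 0.340
t = −ln(0.340) / 0.274 = 1.079 / 0.274 = 3.937 d.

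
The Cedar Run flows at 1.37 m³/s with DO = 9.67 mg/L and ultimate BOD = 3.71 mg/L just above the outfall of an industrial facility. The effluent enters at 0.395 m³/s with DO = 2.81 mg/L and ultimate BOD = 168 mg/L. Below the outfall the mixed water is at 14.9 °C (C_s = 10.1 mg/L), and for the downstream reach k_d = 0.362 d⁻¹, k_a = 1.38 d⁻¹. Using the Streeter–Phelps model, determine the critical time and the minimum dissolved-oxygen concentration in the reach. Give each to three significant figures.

t_c ≈ 1.17 d; minimum DO ≈ 3.15 mg/L

Mixed DO = (1.37×9.67 + 0.395×2.81)/(1.37+0.395) = 14.36/1.765 = 8.135 mg/L.
Mixed L₀ = (1.37×3.71 + 0.395×168)/(1.765) = 71.44/1.765 = 40.48 mg/L.
Initial deficit D₀ = C_s − DO₀ = 10.1 − 8.135 = 1.965 mg/L.
t_c = (1/1.018) ln[(1.38/0.362)(1 − 1.965×1.018/(0.362×40.48))] = 0.9823 × ln(3.292) = 1.170 d.
D_c = (0.362/1.38) × 40.48 × e^(−0.362×1.170) = 0.2623 × 40.48 × 0.6546 = 6.951 mg/L.
Minimum DO = 10.1 − 6.951 = 3.149 mg/L.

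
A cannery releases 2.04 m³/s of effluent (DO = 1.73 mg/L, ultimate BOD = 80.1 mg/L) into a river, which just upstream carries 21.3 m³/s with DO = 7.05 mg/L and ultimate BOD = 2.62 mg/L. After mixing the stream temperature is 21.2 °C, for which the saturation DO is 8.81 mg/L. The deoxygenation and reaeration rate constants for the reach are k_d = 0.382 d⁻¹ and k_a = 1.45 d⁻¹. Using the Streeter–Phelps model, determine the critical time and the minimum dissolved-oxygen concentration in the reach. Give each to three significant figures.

Mixed DO = (21.3×7.05 + 2.04×1.73)/(21.3+2.04) = 153.7/23.34 = 6.585 mg/L.
Mixed L₀ = (21.3×2.62 + 2.04×80.1)/(23.34) = 219.2/23.34 = 9.392 mg/L.
Initial deficit D₀ = C_s − DO₀ = 8.81 − 6.585 = 2.225 mg/L.
t_c = (1/1.068) ln[(1.45/0.382)(1 − 2.225×1.068/(0.382×9.392))] = 0.9363 × ln(1.282) = 0.2324 d.
D_c = (0.382/1.45) × 9.392 × e^(−0.382×0.2324) = 0.2634 × 9.392 × 0.9150 = 2.264 mg/L.
Minimum DO = 8.81 − 2.264 = 6.546 mg/L.

t_c ≈ 0.232 d; minimum DO ≈ 6.55 mg/L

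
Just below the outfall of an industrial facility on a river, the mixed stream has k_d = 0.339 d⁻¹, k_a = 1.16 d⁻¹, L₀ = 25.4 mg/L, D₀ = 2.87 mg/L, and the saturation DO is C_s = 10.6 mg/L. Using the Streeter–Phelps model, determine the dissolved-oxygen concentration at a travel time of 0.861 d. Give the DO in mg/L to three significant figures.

DO ≈ 5.57 mg/L

k_d L₀/(k_a−k_d) = 0.339×25.4/(1.16−0.339) = 8.611/0.8210 = 10.49 mg/L.
e^(−k_d t) = e^(−0.339×0.8610) = 0.7469; e^(−k_a t) = e^(−1.16×0.8610) = 0.3683.
D = 10.49 × (0.7469 − 0.3683) + 2.87 × 0.3683 = 3.970 + 1.057 = 5.027 mg/L.
DO = C_s − D = 10.6 − 5.027 = 5.573 mg/L.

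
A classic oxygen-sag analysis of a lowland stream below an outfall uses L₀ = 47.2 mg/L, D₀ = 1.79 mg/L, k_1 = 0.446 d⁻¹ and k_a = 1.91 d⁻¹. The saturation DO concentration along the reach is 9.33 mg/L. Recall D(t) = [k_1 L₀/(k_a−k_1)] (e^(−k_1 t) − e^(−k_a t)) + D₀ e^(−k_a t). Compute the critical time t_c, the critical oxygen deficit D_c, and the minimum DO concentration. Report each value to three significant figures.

t_c ≈ 0.903 d; D_c ≈ 7.37 mg/L; min DO ≈ 1.96 mg/L

With k_a/k_1 = 4.283 and 1 − D₀(k_a−k_1)/(k_1 L₀) = 0.8755,
t_c = ln(4.283 × 0.8755) / (1.91 − 0.446) = ln(3.749) / 1.464 = 1.322/1.464 = 0.9027 d.
D_c = (k_1/k_a) L₀ e^(−k_1 t_c) = (0.446/1.91) × 47.2 × e^(−0.446×0.9027) = 0.2335 × 47.2 × 0.6686 = 7.369 mg/L.
Minimum DO = C_s − D_c = 9.33 − 7.369 = 1.961 mg/L.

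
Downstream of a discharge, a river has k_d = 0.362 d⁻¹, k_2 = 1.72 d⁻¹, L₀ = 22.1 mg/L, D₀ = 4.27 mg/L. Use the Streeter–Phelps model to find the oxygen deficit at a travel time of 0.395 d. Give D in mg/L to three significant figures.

D ≈ 4.28 mg/L

k_d L₀/(k_2−k_d) = 0.362×22.1/(1.72−0.362) = 8.000/1.358 = 5.891 mg/L.
e^(−k_d t) = e^(−0.362×0.3950) = 0.8668; e^(−k_2 t) = e^(−1.72×0.3950) = 0.5069.
D = 5.891 × (0.8668 − 0.5069) + 4.27 × 0.5069 = 2.120 + 2.165 = 4.284 mg/L.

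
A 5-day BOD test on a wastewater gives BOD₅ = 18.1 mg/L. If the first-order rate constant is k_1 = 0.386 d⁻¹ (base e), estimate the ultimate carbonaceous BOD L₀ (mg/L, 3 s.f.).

L₀ ≈ 21.2 mg/L

BOD₅ = L₀(1 − e^(−5k_1)) ⇒ L₀ = BOD₅ / (1 − e^(−5×0.386))
= 18.1 / (1 − 0.1451) = 18.1 / 0.8549 = 21.17 mg/L.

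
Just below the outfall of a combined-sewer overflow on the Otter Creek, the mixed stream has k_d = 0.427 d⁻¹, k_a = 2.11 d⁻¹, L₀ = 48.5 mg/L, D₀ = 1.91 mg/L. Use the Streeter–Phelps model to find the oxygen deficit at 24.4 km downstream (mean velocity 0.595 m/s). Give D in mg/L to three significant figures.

Travel time t = x/v = 24.4 km / (0.595 m/s) = 24400 m / 0.595 m/s = 41010 s = 0.4746 d.
k_d L₀/(k_a−k_d) = 0.427×48.5/(2.11−0.427) = 20.71/1.683 = 12.31 mg/L.
e^(−k_d t) = e^(−0.427×0.4746) = 0.8165; e^(−k_a t) = e^(−2.11×0.4746) = 0.3673.
D = 12.31 × (0.8165 − 0.3673) + 1.91 × 0.3673 = 5.528 + 0.7016 = 6.229 mg/L.

D ≈ 6.23 mg/L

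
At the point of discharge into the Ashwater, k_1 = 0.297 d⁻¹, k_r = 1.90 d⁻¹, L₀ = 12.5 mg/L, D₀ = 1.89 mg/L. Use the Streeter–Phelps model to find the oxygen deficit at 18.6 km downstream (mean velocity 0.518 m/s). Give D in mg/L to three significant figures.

D ≈ 1.85 mg/L

Travel time t = x/v = 18.6 km / (0.518 m/s) = 18600 m / 0.518 m/s = 35910 s = 0.4156 d.
k_1 L₀/(k_r−k_1) = 0.297×12.5/(1.90−0.297) = 3.712/1.603 = 2.316 mg/L.
e^(−k_1 t) = e^(−0.297×0.4156) = 0.8839; e^(−k_r t) = e^(−1.90×0.4156) = 0.4540.
D = 2.316 × (0.8839 − 0.4540) + 1.89 × 0.4540 = 0.9956 + 0.8581 = 1.854 mg/L.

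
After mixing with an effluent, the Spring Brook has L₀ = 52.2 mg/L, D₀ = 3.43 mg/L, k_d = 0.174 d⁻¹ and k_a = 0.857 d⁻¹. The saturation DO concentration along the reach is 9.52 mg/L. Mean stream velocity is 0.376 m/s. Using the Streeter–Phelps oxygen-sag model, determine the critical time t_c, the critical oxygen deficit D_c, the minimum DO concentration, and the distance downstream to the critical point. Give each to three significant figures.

With k_a/k_d = 4.925 and 1 − D₀(k_a−k_d)/(k_d L₀) = 0.7421,
t_c = ln(4.925 × 0.7421) / (0.857 − 0.174) = ln(3.655) / 0.6830 = 1.296/0.6830 = 1.898 d.
D_c = (k_d/k_a) L₀ e^(−k_d t_c) = (0.174/0.857) × 52.2 × e^(−0.174×1.898) = 0.2030 × 52.2 × 0.7188 = 7.618 mg/L.
Minimum DO = C_s − D_c = 9.52 − 7.618 = 1.902 mg/L.
x_c = v t_c = 0.376 m/s × 1.898 d × 86400 s/d = 61650 m ≈ 61.6 km.

t_c ≈ 1.90 d; D_c ≈ 7.62 mg/L; min DO ≈ 1.90 mg/L; x_c ≈ 61.6 km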